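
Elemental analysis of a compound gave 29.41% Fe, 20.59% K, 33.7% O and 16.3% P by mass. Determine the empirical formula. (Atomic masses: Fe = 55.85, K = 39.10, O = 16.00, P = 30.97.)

FeKO4P

Assume 100 g: 29.41 g Fe, 20.59 g K, 33.7 g O, 16.3 g P.
Moles — Fe: 29.41 / 55.85 = 0.5266 mol; K: 20.59 / 39.10 = 0.5266 mol; O: 33.7 / 16.00 = 2.106 mol; P: 16.3 / 30.97 = 0.5263 mol
Smallest is P at 0.5263 mol; normalising gives Fe 1.001, K 1.001, O 4.002, P 1.000
Ratio ≈ 1:1:4:1, so the empirical formula is FeKO4P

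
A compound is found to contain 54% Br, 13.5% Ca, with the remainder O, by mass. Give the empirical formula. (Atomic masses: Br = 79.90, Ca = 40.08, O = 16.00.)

Br2CaO6

Assume 100 g: 54 g Br, 13.5 g Ca, 32.5 g O.
Br: 54 g ÷ 79.90 g/mol = 0.6758 mol
Ca: 13.5 g ÷ 40.08 g/mol = 0.3368 mol
O: 32.5 g ÷ 16.00 g/mol = 2.031 mol
Divide by the smallest (0.3368 mol Ca): Br 2.007, Ca 1.000, O 6.031
Ratio ≈ 2:1:6, so the empirical formula is Br2CaO6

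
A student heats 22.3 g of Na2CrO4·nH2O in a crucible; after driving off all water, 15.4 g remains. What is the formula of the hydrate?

Mass of water lost = 22.3 − 15.4 = 6.9 g → 6.9 / 18.02 = 0.3829 mol H2O
Molar mass of Na2CrO4 = 161.98 g/mol → mol Na2CrO4 = 15.4 / 161.98 = 0.09507
n = 0.3829 / 0.09507 = 4.03 ≈ 4 → Na2CrO4·4H2O

Na2CrO4·4H2O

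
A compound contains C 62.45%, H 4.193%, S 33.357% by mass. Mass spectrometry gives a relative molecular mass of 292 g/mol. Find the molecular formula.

C15H12S3

Assume 100 g: 62.45 g C, 4.193 g H, 33.357 g S.
Moles — C: 62.45 / 12.01 = 5.2 mol; H: 4.193 / 1.008 = 4.16 mol; S: 33.357 / 32.07 = 1.04 mol
Ratios (÷ 1.04): C 4.999, H 3.999, S 1.000
Ratio ≈ 5:4:1, so the empirical formula is C5H4S
Empirical-formula mass = 96.15 g/mol
n = 292 / 96.15 = 3.04 ≈ 3
Molecular formula = (C5H4S)×3 = C15H12S3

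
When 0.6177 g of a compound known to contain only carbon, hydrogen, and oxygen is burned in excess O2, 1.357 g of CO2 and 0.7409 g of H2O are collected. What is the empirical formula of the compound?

C3H8O

mol C = 1.357 / 44.01 = 0.03083; mass C = 0.03083 × 12.01 = 0.3703 g
mol H = 2 × (0.7409 / 18.02) = 0.08223; mass H = 0.08223 × 1.008 = 0.08289 g
mass O = 0.6177 − (0.4532) = 0.1645 g → mol O = 0.01028
Divide by the smallest (0.01028 mol O): C 2.999, H 7.998, O 1.000
≈ 3:8:1 → C3H8O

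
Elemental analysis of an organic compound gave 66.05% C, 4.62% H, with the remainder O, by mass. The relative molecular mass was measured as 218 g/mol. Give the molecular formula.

C12H10O4

Assume 100 g: 66.05 g C, 4.62 g H, 29.33 g O.
n(C) = 66.05/12.01 = 5.5, n(H) = 4.62/1.008 = 4.583, n(O) = 29.33/16.00 = 1.833
Divide by the smallest (1.833 mol O): C 3.000, H 2.500, O 1.000
×2: C 6.00, H 5.00, O 2.00 → C6H5O2
Empirical-formula mass = 109.10 g/mol
n = 218 / 109.10 = 2.00 ≈ 2
Molecular formula = (C6H5O2)×2 = C12H10O4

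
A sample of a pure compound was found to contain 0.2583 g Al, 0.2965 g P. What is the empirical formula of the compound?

AlP

n(Al) = 0.2583/26.98 = 0.009574, n(P) = 0.2965/30.97 = 0.009574
Smallest is Al at 0.009574 mol; normalising gives Al 1.000, P 1.000
→ AlP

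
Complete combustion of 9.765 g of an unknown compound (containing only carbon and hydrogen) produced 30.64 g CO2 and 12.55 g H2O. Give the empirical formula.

CH2

mol C = 30.64 / 44.01 = 0.6962; mass C = 0.6962 × 12.01 = 8.361 g
mol H = 2 × (12.55 / 18.02) = 1.393; mass H = 1.393 × 1.008 = 1.404 g
Ratios (÷ 0.6962): C 1.000, H 2.001
≈ 1:2 → CH2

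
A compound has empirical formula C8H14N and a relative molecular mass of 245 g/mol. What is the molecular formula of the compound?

Empirical-formula mass = 124.20 g/mol
n = 245 / 124.20 = 1.97 ≈ 2
Molecular formula = (C8H14N)2 = C16H28N2

C16H28N2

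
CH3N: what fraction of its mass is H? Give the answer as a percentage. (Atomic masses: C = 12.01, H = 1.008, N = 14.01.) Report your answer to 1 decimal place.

10.4%

Molar mass = 1(12.01) + 3(1.008) + 1(14.01) = 29.044 g/mol
Mass of H per mole = 3 × 1.008 = 3.024 g
% H = 3.024 / 29.044 × 100 = 10.4%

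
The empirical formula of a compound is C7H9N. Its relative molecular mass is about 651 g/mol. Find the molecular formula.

C42H54N6

Empirical-formula mass = 107.15 g/mol
n = 651 / 107.15 = 6.08 ≈ 6
Molecular formula = (C7H9N)6 = C42H54N6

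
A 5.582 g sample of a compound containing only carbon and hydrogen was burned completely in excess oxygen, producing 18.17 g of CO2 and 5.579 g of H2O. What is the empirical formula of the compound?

mol C = 18.17 / 44.01 = 0.4129; mass C = 0.4129 × 12.01 = 4.958 g
mol H = 2 × (5.579 / 18.02) = 0.6192; mass H = 0.6192 × 1.008 = 0.6242 g
Smallest is C at 0.4129 mol; normalising gives C 1.000, H 1.500
Multiply by 2: C 2.00, H 3.00 → C2H3

C2H3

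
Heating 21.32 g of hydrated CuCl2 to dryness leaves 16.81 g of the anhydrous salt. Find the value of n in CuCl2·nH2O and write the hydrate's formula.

CuCl2·2H2O

Mass of water lost = 21.32 − 16.81 = 4.51 g → 4.51 / 18.02 = 0.2503 mol H2O
Molar mass of CuCl2 = 134.45 g/mol → mol CuCl2 = 16.81 / 134.45 = 0.125
n = 0.2503 / 0.125 = 2.00 ≈ 2 → CuCl2·2H2O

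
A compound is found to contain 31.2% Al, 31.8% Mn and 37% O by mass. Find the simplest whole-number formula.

Al2MnO4

Assume 100 g: 31.2 g Al, 31.8 g Mn, 37 g O.
Al: 31.2 g ÷ 26.98 g/mol = 1.156 mol
Mn: 31.8 g ÷ 54.94 g/mol = 0.5788 mol
O: 37 g ÷ 16.00 g/mol = 2.312 mol
Smallest is Mn at 0.5788 mol; normalising gives Al 1.998, Mn 1.000, O 3.995
→ Al2MnO4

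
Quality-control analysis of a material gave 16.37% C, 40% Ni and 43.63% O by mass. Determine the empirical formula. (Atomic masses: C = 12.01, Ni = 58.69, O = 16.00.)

Assume 100 g: 16.37 g C, 40 g Ni, 43.63 g O.
Moles — C: 16.37 / 12.01 = 1.363 mol; Ni: 40 / 58.69 = 0.6815 mol; O: 43.63 / 16.00 = 2.727 mol
Ratios (÷ 0.6815): C 2.000, Ni 1.000, O 4.001
Ratio ≈ 2:1:4, so the empirical formula is C2NiO4

C2NiO4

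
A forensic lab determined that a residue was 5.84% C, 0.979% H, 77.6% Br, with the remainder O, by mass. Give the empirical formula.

Assume 100 g: 5.84 g C, 0.979 g H, 77.6 g Br, 15.58 g O.
n(C) = 5.84/12.01 = 0.4863, n(H) = 0.979/1.008 = 0.9712, n(Br) = 77.6/79.90 = 0.9712, n(O) = 15.58/16.00 = 0.9738
Ratios (÷ 0.4863): C 1.000, H 1.997, Br 1.997, O 2.003
Ratio ≈ 1:2:2:2, so the empirical formula is CH2Br2O2

CH2Br2O2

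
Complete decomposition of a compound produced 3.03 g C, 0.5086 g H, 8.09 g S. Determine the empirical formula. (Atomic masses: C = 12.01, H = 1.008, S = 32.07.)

CH2S

n(C) = 3.03/12.01 = 0.2523, n(H) = 0.5086/1.008 = 0.5046, n(S) = 8.09/32.07 = 0.2523
Divide by the smallest (0.2523 mol S): C 1.000, H 2.000, S 1.000
Ratio ≈ 1:2:1, so the empirical formula is CH2S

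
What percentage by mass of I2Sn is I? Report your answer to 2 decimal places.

68.13%

Molar mass = 2(126.90) + 1(118.71) = 372.510 g/mol
Mass of I per mole = 2 × 126.90 = 253.800 g
% I = 253.800 / 372.510 × 100 = 68.13%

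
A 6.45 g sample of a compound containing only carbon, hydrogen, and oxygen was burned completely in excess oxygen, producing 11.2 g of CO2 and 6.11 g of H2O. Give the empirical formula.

C3H8O2

mol C = 11.2 / 44.01 = 0.2545; mass C = 0.2545 × 12.01 = 3.056 g
mol H = 2 × (6.11 / 18.02) = 0.6781; mass H = 0.6781 × 1.008 = 0.6836 g
mass O = 6.45 − (3.740) = 2.710 g → mol O = 0.1694
Ratios (÷ 0.1694): C 1.502, H 4.004, O 1.000
Multiply by 2: C 3.00, H 8.01, O 2.00 → C3H8O2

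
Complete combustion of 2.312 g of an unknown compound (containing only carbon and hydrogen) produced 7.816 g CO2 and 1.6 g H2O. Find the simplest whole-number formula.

mol C = 7.816 / 44.01 = 0.1776; mass C = 0.1776 × 12.01 = 2.133 g
mol H = 2 × (1.6 / 18.02) = 0.1776; mass H = 0.1776 × 1.008 = 0.1790 g
Ratios (÷ 0.1776): C 1.000, H 1.000
≈ 1:1 → CH

CH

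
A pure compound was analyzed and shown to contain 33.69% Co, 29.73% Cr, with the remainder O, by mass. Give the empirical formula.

Assume 100 g: 33.69 g Co, 29.73 g Cr, 36.58 g O.
n(Co) = 33.69/58.93 = 0.5717, n(Cr) = 29.73/52.00 = 0.5717, n(O) = 36.58/16.00 = 2.286
Ratios (÷ 0.5717): Co 1.000, Cr 1.000, O 3.999
→ CoCrO4

CoCrO4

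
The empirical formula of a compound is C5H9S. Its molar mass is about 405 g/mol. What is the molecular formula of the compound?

Empirical-formula mass = 101.19 g/mol
n = 405 / 101.19 = 4.00 ≈ 4
Molecular formula = (C5H9S)4 = C20H36S4

C20H36S4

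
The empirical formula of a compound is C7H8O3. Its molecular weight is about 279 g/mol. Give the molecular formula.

C14H16O6

Empirical-formula mass = 140.13 g/mol
n = 279 / 140.13 = 1.99 ≈ 2
Molecular formula = (C7H8O3)2 = C14H16O6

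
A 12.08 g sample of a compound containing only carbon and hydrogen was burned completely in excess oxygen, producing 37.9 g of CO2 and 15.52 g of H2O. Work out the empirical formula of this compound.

mol C = 37.9 / 44.01 = 0.8612; mass C = 0.8612 × 12.01 = 10.34 g
mol H = 2 × (15.52 / 18.02) = 1.723; mass H = 1.723 × 1.008 = 1.736 g
Ratios (÷ 0.8612): C 1.000, H 2.000
Ratio ≈ 1:2, so the empirical formula is CH2

CH2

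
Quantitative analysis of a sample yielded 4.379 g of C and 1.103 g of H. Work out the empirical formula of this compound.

Moles — C: 4.379 / 12.01 = 0.3646 mol; H: 1.103 / 1.008 = 1.094 mol
Divide by the smallest (0.3646 mol C): C 1.000, H 3.001
→ CH3

CH3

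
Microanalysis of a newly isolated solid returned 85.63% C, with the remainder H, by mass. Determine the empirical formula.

CH2

Assume 100 g: 85.63 g C, 14.37 g H.
Moles — C: 85.63 / 12.01 = 7.13 mol; H: 14.37 / 1.008 = 14.26 mol
Divide by the smallest (7.13 mol C): C 1.000, H 1.999
→ CH2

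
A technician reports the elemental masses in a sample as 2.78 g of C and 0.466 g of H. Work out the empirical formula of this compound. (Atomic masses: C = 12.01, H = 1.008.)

Moles — C: 2.78 / 12.01 = 0.2315 mol; H: 0.466 / 1.008 = 0.4623 mol
Divide by the smallest (0.2315 mol C): C 1.000, H 1.997
≈ 1:2 → CH2

CH2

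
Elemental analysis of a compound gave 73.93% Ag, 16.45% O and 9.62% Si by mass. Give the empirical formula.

Assume 100 g: 73.93 g Ag, 16.45 g O, 9.62 g Si.
Moles — Ag: 73.93 / 107.87 = 0.6854 mol; O: 16.45 / 16.00 = 1.028 mol; Si: 9.62 / 28.09 = 0.3425 mol
Divide by the smallest (0.3425 mol Si): Ag 2.001, O 3.002, Si 1.000
→ Ag2O3Si

Ag2O3Si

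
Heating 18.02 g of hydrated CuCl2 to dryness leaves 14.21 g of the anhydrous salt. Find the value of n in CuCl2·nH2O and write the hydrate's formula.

Mass of water lost = 18.02 − 14.21 = 3.81 g → 3.81 / 18.02 = 0.2114 mol H2O
Molar mass of CuCl2 = 134.45 g/mol → mol CuCl2 = 14.21 / 134.45 = 0.1057
n = 0.2114 / 0.1057 = 2.00 ≈ 2 → CuCl2·2H2O

CuCl2·2H2O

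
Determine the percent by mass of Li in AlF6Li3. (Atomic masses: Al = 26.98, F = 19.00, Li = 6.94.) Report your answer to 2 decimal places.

Molar mass = 1(26.98) + 6(19.00) + 3(6.94) = 161.800 g/mol
Mass of Li per mole = 3 × 6.94 = 20.820 g
% Li = 20.820 / 161.800 × 100 = 12.87%

12.87%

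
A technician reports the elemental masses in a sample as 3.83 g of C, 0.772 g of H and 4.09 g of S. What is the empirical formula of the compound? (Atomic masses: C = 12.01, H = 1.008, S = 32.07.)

C5H12S2

C: 3.83 g ÷ 12.01 g/mol = 0.3189 mol
H: 0.772 g ÷ 1.008 g/mol = 0.7659 mol
S: 4.09 g ÷ 32.07 g/mol = 0.1275 mol
Divide by the smallest (0.1275 mol S): C 2.501, H 6.005, S 1.000
Multiply by 2: C 5.00, H 12.01, S 2.00 → C5H12S2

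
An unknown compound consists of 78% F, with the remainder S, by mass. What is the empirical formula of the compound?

Assume 100 g: 78 g F, 22 g S.
Moles — F: 78 / 19.00 = 4.105 mol; S: 22 / 32.07 = 0.686 mol
Divide by the smallest (0.686 mol S): F 5.984, S 1.000
Ratio ≈ 6:1, so the empirical formula is F6S

F6S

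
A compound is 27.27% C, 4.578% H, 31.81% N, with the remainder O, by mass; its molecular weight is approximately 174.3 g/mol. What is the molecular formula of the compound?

C4H8N4O4

Assume 100 g: 27.27 g C, 4.578 g H, 31.81 g N, 36.342 g O.
n(C) = 27.27/12.01 = 2.271, n(H) = 4.578/1.008 = 4.542, n(N) = 31.81/14.01 = 2.271, n(O) = 36.342/16.00 = 2.271
Divide by the smallest (2.271 mol N): C 1.000, H 2.000, N 1.000, O 1.000
→ CH2NO
Empirical-formula mass = 44.04 g/mol
n = 174.3 / 44.04 = 3.96 ≈ 4
Molecular formula = (CH2NO)×4 = C4H8N4O4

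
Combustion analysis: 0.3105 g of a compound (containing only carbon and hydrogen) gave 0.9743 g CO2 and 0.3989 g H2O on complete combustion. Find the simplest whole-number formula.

CH2

mol C = 0.9743 / 44.01 = 0.02214; mass C = 0.02214 × 12.01 = 0.2659 g
mol H = 2 × (0.3989 / 18.02) = 0.04427; mass H = 0.04427 × 1.008 = 0.04463 g
Smallest is C at 0.02214 mol; normalising gives C 1.000, H 2.000
≈ 1:2 → CH2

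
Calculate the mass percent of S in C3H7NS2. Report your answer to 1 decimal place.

52.9%

Molar mass = 3(12.01) + 7(1.008) + 1(14.01) + 2(32.07) = 121.236 g/mol
Mass of S per mole = 2 × 32.07 = 64.140 g
% S = 64.140 / 121.236 × 100 = 52.9%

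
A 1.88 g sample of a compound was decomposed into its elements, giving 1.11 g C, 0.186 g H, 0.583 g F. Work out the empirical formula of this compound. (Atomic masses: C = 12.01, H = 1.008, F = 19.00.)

Moles — C: 1.11 / 12.01 = 0.09242 mol; H: 0.186 / 1.008 = 0.1845 mol; F: 0.583 / 19.00 = 0.03068 mol
Smallest is F at 0.03068 mol; normalising gives C 3.012, H 6.014, F 1.000
→ C3H6F

C3H6F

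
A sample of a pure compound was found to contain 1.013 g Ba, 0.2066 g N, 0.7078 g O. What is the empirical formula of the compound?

BaN2O6

Moles — Ba: 1.013 / 137.33 = 0.007376 mol; N: 0.2066 / 14.01 = 0.01475 mol; O: 0.7078 / 16.00 = 0.04424 mol
Divide by the smallest (0.007376 mol Ba): Ba 1.000, N 1.999, O 5.997
Ratio ≈ 1:2:6, so the empirical formula is BaN2O6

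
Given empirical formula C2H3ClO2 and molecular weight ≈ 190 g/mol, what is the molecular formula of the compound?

C4H6Cl2O4

Empirical-formula mass = 94.49 g/mol
n = 190 / 94.49 = 2.01 ≈ 2
Molecular formula = (C2H3ClO2)2 = C4H6Cl2O4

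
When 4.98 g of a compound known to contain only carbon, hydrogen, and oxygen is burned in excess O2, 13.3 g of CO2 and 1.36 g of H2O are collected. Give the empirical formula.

C4H2O

mol C = 13.3 / 44.01 = 0.3022; mass C = 0.3022 × 12.01 = 3.629 g
mol H = 2 × (1.36 / 18.02) = 0.1509; mass H = 0.1509 × 1.008 = 0.1522 g
mass O = 4.98 − (3.782) = 1.198 g → mol O = 0.07490
Smallest is O at 0.0749 mol; normalising gives C 4.035, H 2.015, O 1.000
→ C4H2O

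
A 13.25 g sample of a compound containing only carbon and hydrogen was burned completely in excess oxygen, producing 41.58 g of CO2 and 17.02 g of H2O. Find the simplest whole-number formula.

mol C = 41.58 / 44.01 = 0.9448; mass C = 0.9448 × 12.01 = 11.35 g
mol H = 2 × (17.02 / 18.02) = 1.889; mass H = 1.889 × 1.008 = 1.904 g
Ratios (÷ 0.9448): C 1.000, H 1.999
Ratio ≈ 1:2, so the empirical formula is CH2

CH2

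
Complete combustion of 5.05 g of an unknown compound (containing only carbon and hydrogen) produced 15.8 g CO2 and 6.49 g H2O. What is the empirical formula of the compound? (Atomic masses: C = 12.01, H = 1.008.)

CH2

mol C = 15.8 / 44.01 = 0.3590; mass C = 0.3590 × 12.01 = 4.312 g
mol H = 2 × (6.49 / 18.02) = 0.7203; mass H = 0.7203 × 1.008 = 0.7261 g
Smallest is C at 0.359 mol; normalising gives C 1.000, H 2.006
Ratio ≈ 1:2, so the empirical formula is CH2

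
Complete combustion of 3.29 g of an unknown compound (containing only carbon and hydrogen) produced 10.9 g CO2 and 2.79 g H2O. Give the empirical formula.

C4H5

mol C = 10.9 / 44.01 = 0.2477; mass C = 0.2477 × 12.01 = 2.975 g
mol H = 2 × (2.79 / 18.02) = 0.3097; mass H = 0.3097 × 1.008 = 0.3121 g
Smallest is C at 0.2477 mol; normalising gives C 1.000, H 1.250
Scaling by 4: C 4.00, H 5.00 → C4H5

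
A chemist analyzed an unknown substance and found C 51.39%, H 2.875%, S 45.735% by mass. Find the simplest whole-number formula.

C3H2S

Assume 100 g: 51.39 g C, 2.875 g H, 45.735 g S.
Moles — C: 51.39 / 12.01 = 4.279 mol; H: 2.875 / 1.008 = 2.852 mol; S: 45.735 / 32.07 = 1.426 mol
Divide by the smallest (1.426 mol S): C 3.000, H 2.000, S 1.000
≈ 3:2:1 → C3H2S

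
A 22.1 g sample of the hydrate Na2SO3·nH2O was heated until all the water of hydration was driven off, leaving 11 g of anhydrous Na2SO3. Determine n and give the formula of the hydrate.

Na2SO3·7H2O

Mass of water lost = 22.1 − 11 = 11.1 g → 11.1 / 18.02 = 0.616 mol H2O
Molar mass of Na2SO3 = 126.05 g/mol → mol Na2SO3 = 11 / 126.05 = 0.08727
n = 0.616 / 0.08727 = 7.06 ≈ 7 → Na2SO3·7H2O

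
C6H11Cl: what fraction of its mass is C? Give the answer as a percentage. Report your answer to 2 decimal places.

60.76%

Molar mass = 6(12.01) + 11(1.008) + 1(35.45) = 118.598 g/mol
Mass of C per mole = 6 × 12.01 = 72.060 g
% C = 72.060 / 118.598 × 100 = 60.76%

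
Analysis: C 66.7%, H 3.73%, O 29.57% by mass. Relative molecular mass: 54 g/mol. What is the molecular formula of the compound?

Assume 100 g: 66.7 g C, 3.73 g H, 29.57 g O.
Moles — C: 66.7 / 12.01 = 5.554 mol; H: 3.73 / 1.008 = 3.7 mol; O: 29.57 / 16.00 = 1.848 mol
Ratios (÷ 1.848): C 3.005, H 2.002, O 1.000
≈ 3:2:1 → C3H2O
Empirical-formula mass = 54.05 g/mol
n = 54 / 54.05 = 1.00 ≈ 1
Molecular formula = empirical formula = C3H2O

C3H2O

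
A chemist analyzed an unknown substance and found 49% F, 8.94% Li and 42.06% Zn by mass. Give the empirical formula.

Assume 100 g: 49 g F, 8.94 g Li, 42.06 g Zn.
n(F) = 49/19.00 = 2.579, n(Li) = 8.94/6.94 = 1.288, n(Zn) = 42.06/65.38 = 0.6433
Ratios (÷ 0.6433): F 4.009, Li 2.002, Zn 1.000
→ F4Li2Zn

F4Li2Zn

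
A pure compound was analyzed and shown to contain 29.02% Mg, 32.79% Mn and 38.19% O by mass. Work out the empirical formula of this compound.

Mg2MnO4

Assume 100 g: 29.02 g Mg, 32.79 g Mn, 38.19 g O.
Mg: 29.02 g ÷ 24.31 g/mol = 1.194 mol
Mn: 32.79 g ÷ 54.94 g/mol = 0.5968 mol
O: 38.19 g ÷ 16.00 g/mol = 2.387 mol
Divide by the smallest (0.5968 mol Mn): Mg 2.000, Mn 1.000, O 3.999
Ratio ≈ 2:1:4, so the empirical formula is Mg2MnO4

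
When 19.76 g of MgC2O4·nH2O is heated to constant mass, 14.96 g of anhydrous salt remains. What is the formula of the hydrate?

Mass of water lost = 19.76 − 14.96 = 4.8 g → 4.8 / 18.02 = 0.2664 mol H2O
Molar mass of MgC2O4 = 112.33 g/mol → mol MgC2O4 = 14.96 / 112.33 = 0.1332
n = 0.2664 / 0.1332 = 2.00 ≈ 2 → MgC2O4·2H2O

MgC2O4·2H2O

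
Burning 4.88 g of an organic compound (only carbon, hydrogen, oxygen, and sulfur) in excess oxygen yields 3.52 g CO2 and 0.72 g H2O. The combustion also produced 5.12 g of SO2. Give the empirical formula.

mol C = 3.52 / 44.01 = 0.07998; mass C = 0.07998 × 12.01 = 0.9606 g
mol H = 2 × (0.72 / 18.02) = 0.07991; mass H = 0.07991 × 1.008 = 0.08055 g
mol S = 5.12 / 64.07 = 0.07991; mass S = 2.563 g
mass O = 4.88 − (3.604) = 1.276 g → mol O = 0.07975
Smallest is O at 0.07975 mol; normalising gives C 1.003, H 1.002, O 1.000, S 1.002
≈ 1:1:1:1 → CHOS

CHOS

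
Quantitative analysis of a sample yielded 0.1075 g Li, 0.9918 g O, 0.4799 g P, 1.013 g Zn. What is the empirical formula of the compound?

LiO4PZn

Moles — Li: 0.1075 / 6.94 = 0.01549 mol; O: 0.9918 / 16.00 = 0.06199 mol; P: 0.4799 / 30.97 = 0.0155 mol; Zn: 1.013 / 65.38 = 0.01549 mol
Ratios (÷ 0.01549): Li 1.000, O 4.002, P 1.000, Zn 1.000
Ratio ≈ 1:4:1:1, so the empirical formula is LiO4PZn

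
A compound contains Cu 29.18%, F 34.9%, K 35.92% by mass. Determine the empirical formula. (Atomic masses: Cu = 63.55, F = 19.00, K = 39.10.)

Assume 100 g: 29.18 g Cu, 34.9 g F, 35.92 g K.
Moles — Cu: 29.18 / 63.55 = 0.4592 mol; F: 34.9 / 19.00 = 1.837 mol; K: 35.92 / 39.10 = 0.9187 mol
Smallest is Cu at 0.4592 mol; normalising gives Cu 1.000, F 4.000, K 2.001
→ CuF4K2

CuF4K2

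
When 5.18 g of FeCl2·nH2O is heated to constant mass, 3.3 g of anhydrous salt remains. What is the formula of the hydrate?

FeCl2·4H2O

Mass of water lost = 5.18 − 3.3 = 1.88 g → 1.88 / 18.02 = 0.1043 mol H2O
Molar mass of FeCl2 = 126.75 g/mol → mol FeCl2 = 3.3 / 126.75 = 0.02604
n = 0.1043 / 0.02604 = 4.01 ≈ 4 → FeCl2·4H2O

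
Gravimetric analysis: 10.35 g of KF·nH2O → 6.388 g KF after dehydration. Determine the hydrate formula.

Mass of water lost = 10.35 − 6.388 = 3.962 g → 3.962 / 18.02 = 0.2199 mol H2O
Molar mass of KF = 58.10 g/mol → mol KF = 6.388 / 58.10 = 0.1099
n = 0.2199 / 0.1099 = 2.00 ≈ 2 → KF·2H2O

KF·2H2O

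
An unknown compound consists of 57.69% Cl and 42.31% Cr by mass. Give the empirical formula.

Assume 100 g: 57.69 g Cl, 42.31 g Cr.
n(Cl) = 57.69/35.45 = 1.627, n(Cr) = 42.31/52.00 = 0.8137
Smallest is Cr at 0.8137 mol; normalising gives Cl 2.000, Cr 1.000
Ratio ≈ 2:1, so the empirical formula is Cl2Cr

Cl2Cr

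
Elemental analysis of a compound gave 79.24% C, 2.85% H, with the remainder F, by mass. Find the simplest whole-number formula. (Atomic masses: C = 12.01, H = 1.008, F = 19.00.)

Assume 100 g: 79.24 g C, 2.85 g H, 17.91 g F.
Moles — C: 79.24 / 12.01 = 6.598 mol; H: 2.85 / 1.008 = 2.827 mol; F: 17.91 / 19.00 = 0.9426 mol
Ratios (÷ 0.9426): C 6.999, H 2.999, F 1.000
Ratio ≈ 7:3:1, so the empirical formula is C7H3F

C7H3F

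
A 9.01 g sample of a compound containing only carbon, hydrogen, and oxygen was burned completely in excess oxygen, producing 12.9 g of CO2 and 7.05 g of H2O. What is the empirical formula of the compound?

C3H8O3

mol C = 12.9 / 44.01 = 0.2931; mass C = 0.2931 × 12.01 = 3.520 g
mol H = 2 × (7.05 / 18.02) = 0.7825; mass H = 0.7825 × 1.008 = 0.7887 g
mass O = 9.01 − (4.309) = 4.701 g → mol O = 0.2938
Ratios (÷ 0.2931): C 1.000, H 2.669, O 1.002
Scaling by 3: C 3.00, H 8.01, O 3.01 → C3H8O3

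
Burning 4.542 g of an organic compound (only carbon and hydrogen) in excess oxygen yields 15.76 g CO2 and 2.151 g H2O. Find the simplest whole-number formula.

C3H2

mol C = 15.76 / 44.01 = 0.3581; mass C = 0.3581 × 12.01 = 4.301 g
mol H = 2 × (2.151 / 18.02) = 0.2387; mass H = 0.2387 × 1.008 = 0.2406 g
Divide by the smallest (0.2387 mol H): C 1.500, H 1.000
×2: C 3.00, H 2.00 → C3H2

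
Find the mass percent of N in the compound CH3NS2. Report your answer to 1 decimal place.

15.0%

Molar mass = 1(12.01) + 3(1.008) + 1(14.01) + 2(32.07) = 93.184 g/mol
Mass of N per mole = 1 × 14.01 = 14.010 g
% N = 14.010 / 93.184 × 100 = 15.0%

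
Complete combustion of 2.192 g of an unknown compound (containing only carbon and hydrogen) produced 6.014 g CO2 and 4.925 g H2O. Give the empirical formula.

CH4

mol C = 6.014 / 44.01 = 0.1367; mass C = 0.1367 × 12.01 = 1.641 g
mol H = 2 × (4.925 / 18.02) = 0.5466; mass H = 0.5466 × 1.008 = 0.5510 g
Divide by the smallest (0.1367 mol C): C 1.000, H 4.000
≈ 1:4 → CH4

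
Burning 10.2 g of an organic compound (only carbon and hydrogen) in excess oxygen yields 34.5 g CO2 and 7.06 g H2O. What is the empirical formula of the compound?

mol C = 34.5 / 44.01 = 0.7839; mass C = 0.7839 × 12.01 = 9.415 g
mol H = 2 × (7.06 / 18.02) = 0.7836; mass H = 0.7836 × 1.008 = 0.7898 g
Ratios (÷ 0.7836): C 1.000, H 1.000
Ratio ≈ 1:1, so the empirical formula is CH

CH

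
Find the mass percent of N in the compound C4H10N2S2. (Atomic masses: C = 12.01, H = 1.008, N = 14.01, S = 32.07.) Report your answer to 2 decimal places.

Molar mass = 4(12.01) + 10(1.008) + 2(14.01) + 2(32.07) = 150.280 g/mol
Mass of N per mole = 2 × 14.01 = 28.020 g
% N = 28.020 / 150.280 × 100 = 18.65%

18.65%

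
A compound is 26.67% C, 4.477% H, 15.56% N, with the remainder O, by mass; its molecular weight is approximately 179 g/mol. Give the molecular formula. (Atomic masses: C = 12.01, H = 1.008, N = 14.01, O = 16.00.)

Assume 100 g: 26.67 g C, 4.477 g H, 15.56 g N, 53.293 g O.
n(C) = 26.67/12.01 = 2.221, n(H) = 4.477/1.008 = 4.441, n(N) = 15.56/14.01 = 1.111, n(O) = 53.293/16.00 = 3.331
Divide by the smallest (1.111 mol N): C 1.999, H 3.999, N 1.000, O 2.999
≈ 2:4:1:3 → C2H4NO3
Empirical-formula mass = 90.06 g/mol
n = 179 / 90.06 = 1.99 ≈ 2
Molecular formula = (C2H4NO3)×2 = C4H8N2O6

C4H8N2O6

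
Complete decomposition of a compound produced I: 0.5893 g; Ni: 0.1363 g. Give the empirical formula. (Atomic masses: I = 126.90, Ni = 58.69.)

I2Ni

Moles — I: 0.5893 / 126.90 = 0.004644 mol; Ni: 0.1363 / 58.69 = 0.002322 mol
Ratios (÷ 0.002322): I 2.000, Ni 1.000
Ratio ≈ 2:1, so the empirical formula is I2Ni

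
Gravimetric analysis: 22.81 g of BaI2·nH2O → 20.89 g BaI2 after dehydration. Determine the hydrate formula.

BaI2·2H2O

Mass of water lost = 22.81 − 20.89 = 1.92 g → 1.92 / 18.02 = 0.1065 mol H2O
Molar mass of BaI2 = 391.13 g/mol → mol BaI2 = 20.89 / 391.13 = 0.05341
n = 0.1065 / 0.05341 = 1.99 ≈ 2 → BaI2·2H2O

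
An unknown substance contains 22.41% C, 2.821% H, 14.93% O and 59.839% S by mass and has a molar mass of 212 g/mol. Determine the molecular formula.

Assume 100 g: 22.41 g C, 2.821 g H, 14.93 g O, 59.839 g S.
Moles — C: 22.41 / 12.01 = 1.866 mol; H: 2.821 / 1.008 = 2.799 mol; O: 14.93 / 16.00 = 0.9331 mol; S: 59.839 / 32.07 = 1.866 mol
Ratios (÷ 0.9331): C 2.000, H 2.999, O 1.000, S 2.000
→ C2H3OS2
Empirical-formula mass = 107.18 g/mol
n = 212 / 107.18 = 1.98 ≈ 2
Molecular formula = (C2H3OS2)×2 = C4H6O2S4

C4H6O2S4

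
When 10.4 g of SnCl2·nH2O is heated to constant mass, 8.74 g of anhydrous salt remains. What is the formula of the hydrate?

Mass of water lost = 10.4 − 8.74 = 1.66 g → 1.66 / 18.02 = 0.09212 mol H2O
Molar mass of SnCl2 = 189.61 g/mol → mol SnCl2 = 8.74 / 189.61 = 0.04609
n = 0.09212 / 0.04609 = 2.00 ≈ 2 → SnCl2·2H2O

SnCl2·2H2O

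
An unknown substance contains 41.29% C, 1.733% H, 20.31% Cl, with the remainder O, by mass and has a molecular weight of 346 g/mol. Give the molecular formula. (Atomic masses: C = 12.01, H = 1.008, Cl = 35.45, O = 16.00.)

Assume 100 g: 41.29 g C, 1.733 g H, 20.31 g Cl, 36.667 g O.
n(C) = 41.29/12.01 = 3.438, n(H) = 1.733/1.008 = 1.719, n(Cl) = 20.31/35.45 = 0.5729, n(O) = 36.667/16.00 = 2.292
Divide by the smallest (0.5729 mol Cl): C 6.001, H 3.001, Cl 1.000, O 4.000
≈ 6:3:1:4 → C6H3ClO4
Empirical-formula mass = 174.53 g/mol
n = 346 / 174.53 = 1.98 ≈ 2
Molecular formula = (C6H3ClO4)×2 = C12H6Cl2O8

C12H6Cl2O8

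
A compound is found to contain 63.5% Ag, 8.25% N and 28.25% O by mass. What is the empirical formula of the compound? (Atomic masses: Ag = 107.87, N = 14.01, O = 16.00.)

Assume 100 g: 63.5 g Ag, 8.25 g N, 28.25 g O.
Ag: 63.5 g ÷ 107.87 g/mol = 0.5887 mol
N: 8.25 g ÷ 14.01 g/mol = 0.5889 mol
O: 28.25 g ÷ 16.00 g/mol = 1.766 mol
Smallest is Ag at 0.5887 mol; normalising gives Ag 1.000, N 1.000, O 2.999
→ AgNO3

AgNO3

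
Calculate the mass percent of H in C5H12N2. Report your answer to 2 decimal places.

12.08%

Molar mass = 5(12.01) + 12(1.008) + 2(14.01) = 100.166 g/mol
Mass of H per mole = 12 × 1.008 = 12.096 g
% H = 12.096 / 100.166 × 100 = 12.08%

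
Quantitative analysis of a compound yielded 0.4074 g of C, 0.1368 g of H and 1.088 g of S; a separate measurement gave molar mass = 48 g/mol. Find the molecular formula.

CH4S

n(C) = 0.4074/12.01 = 0.03392, n(H) = 0.1368/1.008 = 0.1357, n(S) = 1.088/32.07 = 0.03393
Ratios (÷ 0.03392): C 1.000, H 4.001, S 1.000
→ CH4S
Empirical-formula mass = 48.11 g/mol
n = 48 / 48.11 = 1.00 ≈ 1
Molecular formula = empirical formula = CH4S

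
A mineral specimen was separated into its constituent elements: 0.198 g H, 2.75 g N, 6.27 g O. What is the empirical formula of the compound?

H: 0.198 g ÷ 1.008 g/mol = 0.1964 mol
N: 2.75 g ÷ 14.01 g/mol = 0.1963 mol
O: 6.27 g ÷ 16.00 g/mol = 0.3919 mol
Smallest is N at 0.1963 mol; normalising gives H 1.001, N 1.000, O 1.996
→ HNO2

HNO2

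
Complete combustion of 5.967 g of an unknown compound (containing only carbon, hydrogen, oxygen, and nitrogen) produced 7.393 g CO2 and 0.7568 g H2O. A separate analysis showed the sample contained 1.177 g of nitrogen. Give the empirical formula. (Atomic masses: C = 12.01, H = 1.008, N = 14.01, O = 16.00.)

C2HNO2

mol C = 7.393 / 44.01 = 0.1680; mass C = 0.1680 × 12.01 = 2.017 g
mol H = 2 × (0.7568 / 18.02) = 0.08400; mass H = 0.08400 × 1.008 = 0.08467 g
mol N = 1.177 / 14.01 = 0.08401
mass O = 5.967 − (3.279) = 2.688 g → mol O = 0.1680
Smallest is H at 0.084 mol; normalising gives C 2.000, H 1.000, N 1.000, O 2.000
→ C2HNO2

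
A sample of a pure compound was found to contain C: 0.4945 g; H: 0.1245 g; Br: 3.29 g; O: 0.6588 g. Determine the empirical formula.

CH3BrO

C: 0.4945 g ÷ 12.01 g/mol = 0.04117 mol
H: 0.1245 g ÷ 1.008 g/mol = 0.1235 mol
Br: 3.29 g ÷ 79.90 g/mol = 0.04118 mol
O: 0.6588 g ÷ 16.00 g/mol = 0.04118 mol
Divide by the smallest (0.04117 mol C): C 1.000, H 3.000, Br 1.000, O 1.000
Ratio ≈ 1:3:1:1, so the empirical formula is CH3BrO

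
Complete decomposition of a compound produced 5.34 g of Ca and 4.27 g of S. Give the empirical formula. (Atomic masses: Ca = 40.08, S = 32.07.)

CaS

Moles — Ca: 5.34 / 40.08 = 0.1332 mol; S: 4.27 / 32.07 = 0.1331 mol
Divide by the smallest (0.1331 mol S): Ca 1.001, S 1.000
→ CaS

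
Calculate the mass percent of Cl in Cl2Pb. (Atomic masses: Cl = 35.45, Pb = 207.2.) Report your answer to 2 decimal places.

25.49%

Molar mass = 2(35.45) + 1(207.2) = 278.100 g/mol
Mass of Cl per mole = 2 × 35.45 = 70.900 g
% Cl = 70.900 / 278.100 × 100 = 25.49%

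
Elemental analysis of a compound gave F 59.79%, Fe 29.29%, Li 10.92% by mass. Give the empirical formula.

F6FeLi3

Assume 100 g: 59.79 g F, 29.29 g Fe, 10.92 g Li.
n(F) = 59.79/19.00 = 3.147, n(Fe) = 29.29/55.85 = 0.5244, n(Li) = 10.92/6.94 = 1.573
Divide by the smallest (0.5244 mol Fe): F 6.000, Fe 1.000, Li 3.000
Ratio ≈ 6:1:3, so the empirical formula is F6FeLi3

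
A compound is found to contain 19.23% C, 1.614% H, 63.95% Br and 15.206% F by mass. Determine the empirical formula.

C2H2BrF

Assume 100 g: 19.23 g C, 1.614 g H, 63.95 g Br, 15.206 g F.
C: 19.23 g ÷ 12.01 g/mol = 1.601 mol
H: 1.614 g ÷ 1.008 g/mol = 1.601 mol
Br: 63.95 g ÷ 79.90 g/mol = 0.8004 mol
F: 15.206 g ÷ 19.00 g/mol = 0.8003 mol
Divide by the smallest (0.8003 mol F): C 2.001, H 2.001, Br 1.000, F 1.000
≈ 2:2:1:1 → C2H2BrF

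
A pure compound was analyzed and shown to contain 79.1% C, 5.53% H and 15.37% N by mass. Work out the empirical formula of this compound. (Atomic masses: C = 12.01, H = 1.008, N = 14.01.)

C6H5N

Assume 100 g: 79.1 g C, 5.53 g H, 15.37 g N.
Moles — C: 79.1 / 12.01 = 6.586 mol; H: 5.53 / 1.008 = 5.486 mol; N: 15.37 / 14.01 = 1.097 mol
Smallest is N at 1.097 mol; normalising gives C 6.003, H 5.001, N 1.000
Ratio ≈ 6:5:1, so the empirical formula is C6H5N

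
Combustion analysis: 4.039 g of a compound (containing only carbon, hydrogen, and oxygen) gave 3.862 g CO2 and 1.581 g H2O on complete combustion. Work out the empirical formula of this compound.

CH2O2

mol C = 3.862 / 44.01 = 0.08775; mass C = 0.08775 × 12.01 = 1.054 g
mol H = 2 × (1.581 / 18.02) = 0.1755; mass H = 0.1755 × 1.008 = 0.1769 g
mass O = 4.039 − (1.231) = 2.808 g → mol O = 0.1755
Smallest is C at 0.08775 mol; normalising gives C 1.000, H 2.000, O 2.000
Ratio ≈ 1:2:2, so the empirical formula is CH2O2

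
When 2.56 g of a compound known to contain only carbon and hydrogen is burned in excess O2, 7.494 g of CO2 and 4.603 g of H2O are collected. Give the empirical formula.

mol C = 7.494 / 44.01 = 0.1703; mass C = 0.1703 × 12.01 = 2.045 g
mol H = 2 × (4.603 / 18.02) = 0.5109; mass H = 0.5109 × 1.008 = 0.5150 g
Divide by the smallest (0.1703 mol C): C 1.000, H 3.000
≈ 1:3 → CH3

CH3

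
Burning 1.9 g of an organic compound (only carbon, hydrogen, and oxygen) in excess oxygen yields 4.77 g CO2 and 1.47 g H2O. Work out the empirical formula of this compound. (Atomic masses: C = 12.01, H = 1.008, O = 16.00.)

C4H6O

mol C = 4.77 / 44.01 = 0.1084; mass C = 0.1084 × 12.01 = 1.302 g
mol H = 2 × (1.47 / 18.02) = 0.1632; mass H = 0.1632 × 1.008 = 0.1645 g
mass O = 1.9 − (1.466) = 0.4338 g → mol O = 0.02712
Divide by the smallest (0.02712 mol O): C 3.997, H 6.017, O 1.000
Ratio ≈ 4:6:1, so the empirical formula is C4H6O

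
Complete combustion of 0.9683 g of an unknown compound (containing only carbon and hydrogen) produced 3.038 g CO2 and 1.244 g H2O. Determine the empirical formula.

mol C = 3.038 / 44.01 = 0.06903; mass C = 0.06903 × 12.01 = 0.8290 g
mol H = 2 × (1.244 / 18.02) = 0.1381; mass H = 0.1381 × 1.008 = 0.1392 g
Smallest is C at 0.06903 mol; normalising gives C 1.000, H 2.000
Ratio ≈ 1:2, so the empirical formula is CH2

CH2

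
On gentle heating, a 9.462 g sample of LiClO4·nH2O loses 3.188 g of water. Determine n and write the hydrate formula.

LiClO4·3H2O

Mass of anhydrous LiClO4 = 9.462 − 3.188 = 6.274 g
mol H2O = 3.188 / 18.02 = 0.1769
Molar mass of LiClO4 = 106.39 g/mol → mol LiClO4 = 6.274 / 106.39 = 0.05897
n = 0.1769 / 0.05897 = 3.00 ≈ 3 → LiClO4·3H2O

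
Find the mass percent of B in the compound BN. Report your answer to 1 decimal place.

43.6%

Molar mass = 1(10.81) + 1(14.01) = 24.820 g/mol
Mass of B per mole = 1 × 10.81 = 10.810 g
% B = 10.810 / 24.820 × 100 = 43.6%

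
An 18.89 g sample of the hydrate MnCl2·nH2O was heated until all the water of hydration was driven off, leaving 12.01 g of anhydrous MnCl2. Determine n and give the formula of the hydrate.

MnCl2·4H2O

Mass of water lost = 18.89 − 12.01 = 6.88 g → 6.88 / 18.02 = 0.3818 mol H2O
Molar mass of MnCl2 = 125.84 g/mol → mol MnCl2 = 12.01 / 125.84 = 0.09544
n = 0.3818 / 0.09544 = 4.00 ≈ 4 → MnCl2·4H2O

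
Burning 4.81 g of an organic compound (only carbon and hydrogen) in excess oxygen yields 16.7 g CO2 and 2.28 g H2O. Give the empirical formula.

mol C = 16.7 / 44.01 = 0.3795; mass C = 0.3795 × 12.01 = 4.557 g
mol H = 2 × (2.28 / 18.02) = 0.2531; mass H = 0.2531 × 1.008 = 0.2551 g
Smallest is H at 0.2531 mol; normalising gives C 1.500, H 1.000
Multiply by 2: C 3.00, H 2.00 → C3H2

C3H2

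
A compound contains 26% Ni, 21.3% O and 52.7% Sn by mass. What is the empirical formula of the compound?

NiO3Sn

Assume 100 g: 26 g Ni, 21.3 g O, 52.7 g Sn.
Ni: 26 g ÷ 58.69 g/mol = 0.443 mol
O: 21.3 g ÷ 16.00 g/mol = 1.331 mol
Sn: 52.7 g ÷ 118.71 g/mol = 0.4439 mol
Divide by the smallest (0.443 mol Ni): Ni 1.000, O 3.005, Sn 1.002
≈ 1:3:1 → NiO3Sn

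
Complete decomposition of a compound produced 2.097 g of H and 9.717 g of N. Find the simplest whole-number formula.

H3N

n(H) = 2.097/1.008 = 2.08, n(N) = 9.717/14.01 = 0.6936
Smallest is N at 0.6936 mol; normalising gives H 2.999, N 1.000
Ratio ≈ 3:1, so the empirical formula is H3N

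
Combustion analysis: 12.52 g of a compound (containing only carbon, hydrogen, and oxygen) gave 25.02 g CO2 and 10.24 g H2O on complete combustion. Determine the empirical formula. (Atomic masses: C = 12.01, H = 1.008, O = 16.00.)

mol C = 25.02 / 44.01 = 0.5685; mass C = 0.5685 × 12.01 = 6.828 g
mol H = 2 × (10.24 / 18.02) = 1.137; mass H = 1.137 × 1.008 = 1.146 g
mass O = 12.52 − (7.973) = 4.547 g → mol O = 0.2842
Smallest is O at 0.2842 mol; normalising gives C 2.001, H 4.000, O 1.000
≈ 2:4:1 → C2H4O

C2H4O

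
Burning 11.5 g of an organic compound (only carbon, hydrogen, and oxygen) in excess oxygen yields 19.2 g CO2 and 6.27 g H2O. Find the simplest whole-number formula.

C5H8O4

mol C = 19.2 / 44.01 = 0.4363; mass C = 0.4363 × 12.01 = 5.240 g
mol H = 2 × (6.27 / 18.02) = 0.6959; mass H = 0.6959 × 1.008 = 0.7015 g
mass O = 11.5 − (5.941) = 5.559 g → mol O = 0.3474
Smallest is O at 0.3474 mol; normalising gives C 1.256, H 2.003, O 1.000
Multiply by 4: C 5.02, H 8.01, O 4.00 → C5H8O4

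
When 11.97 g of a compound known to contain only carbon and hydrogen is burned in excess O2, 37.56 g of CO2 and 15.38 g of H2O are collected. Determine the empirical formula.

mol C = 37.56 / 44.01 = 0.8534; mass C = 0.8534 × 12.01 = 10.25 g
mol H = 2 × (15.38 / 18.02) = 1.707; mass H = 1.707 × 1.008 = 1.721 g
Ratios (÷ 0.8534): C 1.000, H 2.000
≈ 1:2 → CH2

CH2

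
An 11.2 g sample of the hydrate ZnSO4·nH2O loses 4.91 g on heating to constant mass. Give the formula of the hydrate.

ZnSO4·7H2O

Mass of anhydrous ZnSO4 = 11.2 − 4.91 = 6.29 g
mol H2O = 4.91 / 18.02 = 0.2725
Molar mass of ZnSO4 = 161.45 g/mol → mol ZnSO4 = 6.29 / 161.45 = 0.03896
n = 0.2725 / 0.03896 = 6.99 ≈ 7 → ZnSO4·7H2O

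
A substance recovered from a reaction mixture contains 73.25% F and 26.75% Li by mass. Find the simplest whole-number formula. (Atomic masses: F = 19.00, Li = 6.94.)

Assume 100 g: 73.25 g F, 26.75 g Li.
Moles — F: 73.25 / 19.00 = 3.855 mol; Li: 26.75 / 6.94 = 3.854 mol
Ratios (÷ 3.854): F 1.000, Li 1.000
→ FLi

FLi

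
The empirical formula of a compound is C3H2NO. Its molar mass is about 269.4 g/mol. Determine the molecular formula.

C12H8N4O4

Empirical-formula mass = 68.06 g/mol
n = 269.4 / 68.06 = 3.96 ≈ 4
Molecular formula = (C3H2NO)4 = C12H8N4O4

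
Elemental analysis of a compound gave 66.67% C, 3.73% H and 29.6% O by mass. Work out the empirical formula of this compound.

Assume 100 g: 66.67 g C, 3.73 g H, 29.6 g O.
n(C) = 66.67/12.01 = 5.551, n(H) = 3.73/1.008 = 3.7, n(O) = 29.6/16.00 = 1.85
Divide by the smallest (1.85 mol O): C 3.001, H 2.000, O 1.000
→ C3H2O

C3H2O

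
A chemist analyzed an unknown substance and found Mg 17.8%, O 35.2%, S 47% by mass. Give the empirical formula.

Assume 100 g: 17.8 g Mg, 35.2 g O, 47 g S.
n(Mg) = 17.8/24.31 = 0.7322, n(O) = 35.2/16.00 = 2.2, n(S) = 47/32.07 = 1.466
Divide by the smallest (0.7322 mol Mg): Mg 1.000, O 3.005, S 2.002
≈ 1:3:2 → MgO3S2

MgO3S2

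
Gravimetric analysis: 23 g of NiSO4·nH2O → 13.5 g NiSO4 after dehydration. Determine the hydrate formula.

Mass of water lost = 23 − 13.5 = 9.5 g → 9.5 / 18.02 = 0.5272 mol H2O
Molar mass of NiSO4 = 154.76 g/mol → mol NiSO4 = 13.5 / 154.76 = 0.08723
n = 0.5272 / 0.08723 = 6.04 ≈ 6 → NiSO4·6H2O

NiSO4·6H2O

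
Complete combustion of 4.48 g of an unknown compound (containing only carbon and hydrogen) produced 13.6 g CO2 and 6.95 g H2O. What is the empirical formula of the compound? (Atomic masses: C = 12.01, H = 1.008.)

mol C = 13.6 / 44.01 = 0.3090; mass C = 0.3090 × 12.01 = 3.711 g
mol H = 2 × (6.95 / 18.02) = 0.7714; mass H = 0.7714 × 1.008 = 0.7775 g
Divide by the smallest (0.309 mol C): C 1.000, H 2.496
×2: C 2.00, H 4.99 → C2H5

C2H5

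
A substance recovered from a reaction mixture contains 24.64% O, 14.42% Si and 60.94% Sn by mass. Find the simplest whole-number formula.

Assume 100 g: 24.64 g O, 14.42 g Si, 60.94 g Sn.
O: 24.64 g ÷ 16.00 g/mol = 1.54 mol
Si: 14.42 g ÷ 28.09 g/mol = 0.5133 mol
Sn: 60.94 g ÷ 118.71 g/mol = 0.5134 mol
Smallest is Si at 0.5133 mol; normalising gives O 3.000, Si 1.000, Sn 1.000
≈ 3:1:1 → O3SiSn

O3SiSn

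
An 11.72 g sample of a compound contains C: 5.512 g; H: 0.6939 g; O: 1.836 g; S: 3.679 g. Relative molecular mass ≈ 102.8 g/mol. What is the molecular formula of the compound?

C4H6OS

C: 5.512 g ÷ 12.01 g/mol = 0.459 mol
H: 0.6939 g ÷ 1.008 g/mol = 0.6884 mol
O: 1.836 g ÷ 16.00 g/mol = 0.1148 mol
S: 3.679 g ÷ 32.07 g/mol = 0.1147 mol
Ratios (÷ 0.1147): C 4.001, H 6.001, O 1.000, S 1.000
≈ 4:6:1:1 → C4H6OS
Empirical-formula mass = 102.16 g/mol
n = 102.8 / 102.16 = 1.01 ≈ 1
Molecular formula = empirical formula = C4H6OS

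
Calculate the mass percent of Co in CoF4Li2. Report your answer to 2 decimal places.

Molar mass = 1(58.93) + 4(19.00) + 2(6.94) = 148.810 g/mol
Mass of Co per mole = 1 × 58.93 = 58.930 g
% Co = 58.930 / 148.810 × 100 = 39.60%

39.60%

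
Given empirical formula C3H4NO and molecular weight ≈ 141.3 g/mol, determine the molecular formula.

C6H8N2O2

Empirical-formula mass = 70.07 g/mol
n = 141.3 / 70.07 = 2.02 ≈ 2
Molecular formula = (C3H4NO)2 = C6H8N2O2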